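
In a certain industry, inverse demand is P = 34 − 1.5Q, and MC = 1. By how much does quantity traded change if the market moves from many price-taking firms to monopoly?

Q falls by 11

Competitive firms price at marginal cost: P = 1, giving Q = 22.
A monopolist chooses Q where MR = MC. MR = 34 − 3Q; setting this equal to 1 gives Q = 11 and P = 17.5.
Change in quantity traded: 11 − 22 = −11.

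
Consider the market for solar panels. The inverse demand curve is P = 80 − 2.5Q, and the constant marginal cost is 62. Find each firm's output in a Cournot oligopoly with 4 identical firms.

With 4 symmetric Cournot firms, each firm's FOC gives 80 − 12.5q = 62, so q = 1.44, Q = 4·1.44 = 5.76, and P = 65.6.

q_i = 1.44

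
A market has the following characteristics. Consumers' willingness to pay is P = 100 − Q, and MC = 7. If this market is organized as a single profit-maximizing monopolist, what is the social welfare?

TS = 3243.375

The monopolist equates marginal revenue to marginal cost: 100 − 2Q = 7, so Q = 46.5. From demand, P = 53.5.
CS = ½·(100 − 53.5)·46.5 = 1081.125; PS = (53.5 − 7)·46.5 = 2162.25; TS = 3243.375.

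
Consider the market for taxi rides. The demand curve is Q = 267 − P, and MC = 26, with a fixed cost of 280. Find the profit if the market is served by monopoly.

Profit = 14240.25

Inverting demand: P = 267 − Q.
Monopoly sets MR = MC: 267 − 2Q = 26 ⇒ Q = 120.5, P = 267 − 120.5 = 146.5.
Profit = (146.5 − 26)·120.5 − 280 = 14240.25.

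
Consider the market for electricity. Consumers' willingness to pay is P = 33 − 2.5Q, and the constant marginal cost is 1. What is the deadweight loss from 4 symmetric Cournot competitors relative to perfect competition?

Competitive firms price at marginal cost: P = 1, giving Q = 12.8.
In a 4-firm Cournot equilibrium, symmetry and the first-order condition give q = (33 − 1)/(12.5) = 2.56. So Q = 10.24 and P = 7.4.
DWL is the triangle between Q = 10.24 and Q = 12.8: ½·(12.8 − 10.24)·(7.4 − 1) = 8.192.

DWL = 8.192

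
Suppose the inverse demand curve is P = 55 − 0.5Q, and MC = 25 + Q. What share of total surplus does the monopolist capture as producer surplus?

PS/TS = 0.8

The monopolist equates marginal revenue to marginal cost: 55 − Q = 25 + Q, so Q = 15. From demand, P = 47.5.
CS = ½·(55 − 47.5)·15 = 56.25.
PS = P·Q − VC(Q) = 47.5·15 − (25·15 + ½·1·15²) = 225.
Share captured = PS/TS = 225/281.25 = 0.8.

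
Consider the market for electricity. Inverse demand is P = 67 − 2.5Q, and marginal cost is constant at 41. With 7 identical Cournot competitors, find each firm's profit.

In a 7-firm Cournot equilibrium, symmetry and the first-order condition give q = (67 − 41)/(20) = 1.3. So Q = 9.1 and P = 44.25.
Each firm's profit = (44.25 − 41)·1.3 = 4.225.

π_i = 4.225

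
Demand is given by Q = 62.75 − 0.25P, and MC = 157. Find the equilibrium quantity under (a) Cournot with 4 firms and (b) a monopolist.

Inverting demand: P = 251 − 4Q.
Cournot with 4 identical firms: the symmetric best-response condition is 251 − 20q = 157. Each firm produces q = 4.7, total output Q = 18.8, price P = 175.8.
Monopoly sets MR = MC: 251 − 8Q = 157 ⇒ Q = 11.75, P = 251 − 4·11.75 = 204.

Cournot: Q = 18.8; Monopoly: Q = 11.75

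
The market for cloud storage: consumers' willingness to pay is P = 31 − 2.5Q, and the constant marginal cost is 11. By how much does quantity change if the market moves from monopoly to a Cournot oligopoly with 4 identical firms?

A monopolist chooses Q where MR = MC. MR = 31 − 5Q; setting this equal to 11 gives Q = 4 and P = 21.
In a 4-firm Cournot equilibrium, symmetry and the first-order condition give q = (31 − 11)/(12.5) = 1.6. So Q = 6.4 and P = 15.
Change in quantity: 6.4 − 4 = 2.4.

Quantity rises by 2.4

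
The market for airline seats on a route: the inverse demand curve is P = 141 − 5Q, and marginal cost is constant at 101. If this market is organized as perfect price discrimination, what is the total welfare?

TS = 160

A perfectly discriminating monopolist sells every unit with P(Q) ≥ MC(Q), so output equals the competitive quantity Q = 8. Each buyer pays their reservation price, so CS = 0 and the firm captures all surplus.
TS = 160 (equal to competitive TS).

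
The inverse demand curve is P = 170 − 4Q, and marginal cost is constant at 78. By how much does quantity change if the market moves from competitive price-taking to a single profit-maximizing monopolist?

Q falls by 11.5

Competitive firms price at marginal cost: P = 78, giving Q = 23.
The monopolist equates marginal revenue to marginal cost: 170 − 8Q = 78, so Q = 11.5. From demand, P = 124.
Change in quantity: 11.5 − 23 = −11.5.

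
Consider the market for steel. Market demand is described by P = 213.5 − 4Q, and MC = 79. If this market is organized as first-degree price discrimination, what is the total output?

Under first-degree price discrimination the firm charges each unit its demand price and produces up to where P = MC, i.e. Q = 33.625. Consumer surplus is zero; producer surplus equals total surplus.

Q = 33.625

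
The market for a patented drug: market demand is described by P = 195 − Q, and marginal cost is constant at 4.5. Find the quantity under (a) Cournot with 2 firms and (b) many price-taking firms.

Cournot with 2 identical firms: the symmetric best-response condition is 195 − 3q = 4.5. Each firm produces q = 63.5, total output Q = 127, price P = 68.
Under competition P = MC = 4.5, so Q = (195 − 4.5)/1 = 190.5.

Cournot: Q = 127; Competition: Q = 190.5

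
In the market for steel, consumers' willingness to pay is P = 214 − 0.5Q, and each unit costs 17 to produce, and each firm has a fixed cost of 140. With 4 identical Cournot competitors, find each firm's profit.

π_i = 2964.72

In a 4-firm Cournot equilibrium, symmetry and the first-order condition give q = (214 − 17)/(2.5) = 78.8. So Q = 315.2 and P = 56.4.
Each firm's profit = (56.4 − 17)·78.8 − 140 = 2964.72.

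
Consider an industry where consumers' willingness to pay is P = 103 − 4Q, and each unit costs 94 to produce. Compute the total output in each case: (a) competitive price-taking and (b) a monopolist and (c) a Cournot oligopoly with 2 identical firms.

Under competition P = MC = 94, so Q = (103 − 94)/4 = 2.25.
A monopolist chooses Q where MR = MC. MR = 103 − 8Q; setting this equal to 94 gives Q = 1.125 and P = 98.5.
In a 2-firm Cournot equilibrium, symmetry and the first-order condition give q = (103 − 94)/(12) = 0.75. So Q = 1.5 and P = 97.

Competition: Q = 2.25; Monopoly: Q = 1.125; Cournot: Q = 1.5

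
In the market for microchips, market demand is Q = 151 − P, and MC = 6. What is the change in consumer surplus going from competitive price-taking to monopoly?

Inverting demand: P = 151 − Q.
Under competition P = MC = 6, so Q = (151 − 6)/1 = 145.
CS = ½·(151 − 6)·145 = 10512.5.
Monopoly sets MR = MC: 151 − 2Q = 6 ⇒ Q = 72.5, P = 151 − 72.5 = 78.5.
CS = ½·(151 − 78.5)·72.5 = 2628.125.
Change in consumer surplus: 2628.125 − 10512.5 = −7884.375.

CS falls by 7884.375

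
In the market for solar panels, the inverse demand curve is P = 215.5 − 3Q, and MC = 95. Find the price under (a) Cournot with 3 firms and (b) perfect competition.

Cournot: P = 125.125; Competition: P = 95

In a 3-firm Cournot equilibrium, symmetry and the first-order condition give q = (215.5 − 95)/(12) = 241/24. So Q = 30.125 and P = 125.125.
Competitive firms price at marginal cost: P = 95, giving Q = 241/6.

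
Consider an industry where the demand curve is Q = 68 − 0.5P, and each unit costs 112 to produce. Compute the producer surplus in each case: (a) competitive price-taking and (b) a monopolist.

Competition: PS = 0; Monopoly: PS = 72

Inverting demand: P = 136 − 2Q.
Perfect competition: P = MC = 112, so 136 − 2Q = 112 and Q = 12.
PS = (112 − 112)·12 = 0.
A monopolist chooses Q where MR = MC. MR = 136 − 4Q; setting this equal to 112 gives Q = 6 and P = 124.
PS = (124 − 112)·6 = 72.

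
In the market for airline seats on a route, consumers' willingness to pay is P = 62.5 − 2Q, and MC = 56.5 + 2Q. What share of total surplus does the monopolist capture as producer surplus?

PS/TS = 0.75

Monopoly sets MR = MC: 62.5 − 4Q = 56.5 + 2Q ⇒ Q = 1, P = 62.5 − 2·1 = 60.5.
CS = ½·(62.5 − 60.5)·1 = 1.
PS = P·Q − VC(Q) = 60.5·1 − (56.5·1 + ½·2·1²) = 3.
Share captured = PS/TS = 3/4 = 0.75.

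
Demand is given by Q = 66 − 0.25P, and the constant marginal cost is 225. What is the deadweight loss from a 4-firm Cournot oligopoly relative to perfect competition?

DWL = 7.605

Inverting demand: P = 264 − 4Q.
Under competition P = MC = 225, so Q = (264 − 225)/4 = 9.75.
With 4 symmetric Cournot firms, each firm's FOC gives 264 − 20q = 225, so q = 1.95, Q = 4·1.95 = 7.8, and P = 232.8.
DWL is the triangle between Q = 7.8 and Q = 9.75: ½·(9.75 − 7.8)·(232.8 − 225) = 7.605.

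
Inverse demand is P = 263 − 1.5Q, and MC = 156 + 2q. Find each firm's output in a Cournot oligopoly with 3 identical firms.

Cournot with 3 identical firms: the symmetric best-response condition is 263 − 6q = 156 + 2q. Each firm produces q = 13.375, total output Q = 40.125, price P = 3245/16.

q_i = 13.375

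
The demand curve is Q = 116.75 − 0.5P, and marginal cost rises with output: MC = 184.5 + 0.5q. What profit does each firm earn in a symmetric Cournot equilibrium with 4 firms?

Inverting demand: P = 233.5 − 2Q.
In a 4-firm Cournot equilibrium, symmetry and the first-order condition give q = (233.5 − 184.5)/(10.5) = 14/3. So Q = 56/3 and P = 1177/6.
Each firm's profit = 1177/6·14/3 − (184.5·14/3 + ½·0.5·(14/3)²) = 49.

π_i = 49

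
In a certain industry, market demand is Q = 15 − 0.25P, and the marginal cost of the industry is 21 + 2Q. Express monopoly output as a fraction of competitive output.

Inverting demand: P = 60 − 4Q.
A monopolist chooses Q where MR = MC. MR = 60 − 8Q; setting this equal to 21 + 2Q gives Q = 3.9 and P = 44.4.
Competitive equilibrium sets price equal to marginal cost: 60 − 4Q = 21 + 2Q, so Q = 6.5 and P = 34.
Ratio Q_m/Q_c = 3.9/6.5 = 0.6.

Q_m/Q_c = 0.6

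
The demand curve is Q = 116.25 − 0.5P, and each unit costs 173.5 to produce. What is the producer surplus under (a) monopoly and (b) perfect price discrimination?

Inverting demand: P = 232.5 − 2Q.
The monopolist equates marginal revenue to marginal cost: 232.5 − 4Q = 173.5, so Q = 14.75. From demand, P = 203.
PS = (203 − 173.5)·14.75 = 435.125.
Under first-degree price discrimination the firm charges each unit its demand price and produces up to where P = MC, i.e. Q = 29.5. Consumer surplus is zero; producer surplus equals total surplus.
PS = ½·(232.5 − 173.5)·29.5 = 870.25.

Monopoly: PS = 435.125; Perfect PD: PS = 870.25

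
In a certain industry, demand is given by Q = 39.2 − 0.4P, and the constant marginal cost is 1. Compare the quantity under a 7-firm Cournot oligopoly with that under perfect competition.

Cournot: Q = 33.95; Competition: Q = 38.8

Inverting demand: P = 98 − 2.5Q.
In a 7-firm Cournot equilibrium, symmetry and the first-order condition give q = (98 − 1)/(20) = 4.85. So Q = 33.95 and P = 13.125.
Under competition P = MC = 1, so Q = (98 − 1)/2.5 = 38.8.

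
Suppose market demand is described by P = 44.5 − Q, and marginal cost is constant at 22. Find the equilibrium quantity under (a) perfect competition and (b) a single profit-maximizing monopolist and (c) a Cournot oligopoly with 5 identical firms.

Competition: Q = 22.5; Monopoly: Q = 11.25; Cournot: Q = 18.75

Perfect competition: P = MC = 22, so 44.5 − Q = 22 and Q = 22.5.
Monopoly sets MR = MC: 44.5 − 2Q = 22 ⇒ Q = 11.25, P = 44.5 − 11.25 = 33.25.
Cournot with 5 identical firms: the symmetric best-response condition is 44.5 − 6q = 22. Each firm produces q = 3.75, total output Q = 18.75, price P = 25.75.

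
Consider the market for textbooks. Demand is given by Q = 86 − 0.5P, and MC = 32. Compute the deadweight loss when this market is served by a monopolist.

DWL = 1225

Inverting demand: P = 172 − 2Q.
Under competition P = MC = 32, so Q = (172 − 32)/2 = 70.
A monopolist chooses Q where MR = MC. MR = 172 − 4Q; setting this equal to 32 gives Q = 35 and P = 102.
DWL is the triangle between Q = 35 and Q = 70: ½·(70 − 35)·(102 − 32) = 1225.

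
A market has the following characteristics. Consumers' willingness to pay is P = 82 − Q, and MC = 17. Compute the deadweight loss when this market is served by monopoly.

Perfect competition: P = MC = 17, so 82 − Q = 17 and Q = 65.
Monopoly sets MR = MC: 82 − 2Q = 17 ⇒ Q = 32.5, P = 82 − 32.5 = 49.5.
DWL is the triangle between Q = 32.5 and Q = 65: ½·(65 − 32.5)·(49.5 − 17) = 528.125.

DWL = 528.125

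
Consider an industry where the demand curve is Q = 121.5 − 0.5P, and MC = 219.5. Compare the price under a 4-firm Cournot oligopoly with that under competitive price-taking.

Cournot: P = 224.2; Competition: P = 219.5

Inverting demand: P = 243 − 2Q.
In a 4-firm Cournot equilibrium, symmetry and the first-order condition give q = (243 − 219.5)/(10) = 2.35. So Q = 9.4 and P = 224.2.
Under competition P = MC = 219.5, so Q = (243 − 219.5)/2 = 11.75.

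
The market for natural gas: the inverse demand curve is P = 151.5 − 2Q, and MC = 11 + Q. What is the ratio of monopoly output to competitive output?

Monopoly sets MR = MC: 151.5 − 4Q = 11 + Q ⇒ Q = 28.1, P = 151.5 − 2·28.1 = 95.3.
Under competition P = MC: 151.5 − 2Q = 11 + Q ⇒ Q = 281/6, P = 347/6.
Ratio Q_m/Q_c = 28.1/(281/6) = 0.6.

Q_m/Q_c = 0.6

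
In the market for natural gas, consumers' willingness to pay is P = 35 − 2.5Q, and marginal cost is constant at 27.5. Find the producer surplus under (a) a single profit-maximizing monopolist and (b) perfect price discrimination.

Monopoly: PS = 5.625; Perfect PD: PS = 11.25

The monopolist equates marginal revenue to marginal cost: 35 − 5Q = 27.5, so Q = 1.5. From demand, P = 31.25.
PS = (31.25 − 27.5)·1.5 = 5.625.
A perfectly discriminating monopolist sells every unit with P(Q) ≥ MC(Q), so output equals the competitive quantity Q = 3. Each buyer pays their reservation price, so CS = 0 and the firm captures all surplus.
PS = ½·(35 − 27.5)·3 = 11.25.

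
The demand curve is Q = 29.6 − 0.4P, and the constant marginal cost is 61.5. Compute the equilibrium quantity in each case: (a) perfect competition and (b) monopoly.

Inverting demand: P = 74 − 2.5Q.
Under competition P = MC = 61.5, so Q = (74 − 61.5)/2.5 = 5.
Monopoly sets MR = MC: 74 − 5Q = 61.5 ⇒ Q = 2.5, P = 74 − 2.5·2.5 = 67.75.

Competition: Q = 5; Monopoly: Q = 2.5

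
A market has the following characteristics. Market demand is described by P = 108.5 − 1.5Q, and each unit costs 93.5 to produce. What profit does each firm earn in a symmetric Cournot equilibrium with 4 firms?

π_i = 6

In a 4-firm Cournot equilibrium, symmetry and the first-order condition give q = (108.5 − 93.5)/(7.5) = 2. So Q = 8 and P = 96.5.
Each firm's profit = (96.5 − 93.5)·2 = 6.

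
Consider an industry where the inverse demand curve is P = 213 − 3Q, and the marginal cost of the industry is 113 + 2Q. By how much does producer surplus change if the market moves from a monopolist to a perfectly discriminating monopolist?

PS rises by 375

The monopolist equates marginal revenue to marginal cost: 213 − 6Q = 113 + 2Q, so Q = 12.5. From demand, P = 175.5.
PS = P·Q − VC(Q) = 175.5·12.5 − (113·12.5 + ½·2·12.5²) = 625.
A perfectly discriminating monopolist sells every unit with P(Q) ≥ MC(Q), so output equals the competitive quantity Q = 20. Each buyer pays their reservation price, so CS = 0 and the firm captures all surplus.
PS = ½·(213 − 113)·20 = 1000.
Change in producer surplus: 1000 − 625 = 375.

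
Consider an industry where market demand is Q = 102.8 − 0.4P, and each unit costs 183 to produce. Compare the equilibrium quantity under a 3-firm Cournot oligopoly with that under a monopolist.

Cournot: Q = 22.2; Monopoly: Q = 14.8

Inverting demand: P = 257 − 2.5Q.
Cournot with 3 identical firms: the symmetric best-response condition is 257 − 10q = 183. Each firm produces q = 7.4, total output Q = 22.2, price P = 201.5.
The monopolist equates marginal revenue to marginal cost: 257 − 5Q = 183, so Q = 14.8. From demand, P = 220.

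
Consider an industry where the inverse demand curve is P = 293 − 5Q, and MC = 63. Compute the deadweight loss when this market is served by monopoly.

Competitive firms price at marginal cost: P = 63, giving Q = 46.
Monopoly sets MR = MC: 293 − 10Q = 63 ⇒ Q = 23, P = 293 − 5·23 = 178.
DWL is the triangle between Q = 23 and Q = 46: ½·(46 − 23)·(178 − 63) = 1322.5.

DWL = 1322.5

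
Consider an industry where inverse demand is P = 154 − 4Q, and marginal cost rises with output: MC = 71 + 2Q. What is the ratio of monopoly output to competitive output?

The monopolist equates marginal revenue to marginal cost: 154 − 8Q = 71 + 2Q, so Q = 8.3. From demand, P = 120.8.
Under competition P = MC: 154 − 4Q = 71 + 2Q ⇒ Q = 83/6, P = 296/3.
Ratio Q_m/Q_c = 8.3/(83/6) = 0.6.

Q_m/Q_c = 0.6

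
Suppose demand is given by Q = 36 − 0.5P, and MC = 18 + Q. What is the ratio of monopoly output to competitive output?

Inverting demand: P = 72 − 2Q.
Monopoly sets MR = MC: 72 − 4Q = 18 + Q ⇒ Q = 10.8, P = 72 − 2·10.8 = 50.4.
Under competition P = MC: 72 − 2Q = 18 + Q ⇒ Q = 18, P = 36.
Ratio Q_m/Q_c = 10.8/18 = 0.6.

Q_m/Q_c = 0.6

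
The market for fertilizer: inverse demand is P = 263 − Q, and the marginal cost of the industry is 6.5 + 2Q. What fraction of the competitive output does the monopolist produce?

Q_m/Q_c = 0.75

The monopolist equates marginal revenue to marginal cost: 263 − 2Q = 6.5 + 2Q, so Q = 64.125. From demand, P = 198.875.
Competitive equilibrium sets price equal to marginal cost: 263 − Q = 6.5 + 2Q, so Q = 85.5 and P = 177.5.
Ratio Q_m/Q_c = 64.125/85.5 = 0.75.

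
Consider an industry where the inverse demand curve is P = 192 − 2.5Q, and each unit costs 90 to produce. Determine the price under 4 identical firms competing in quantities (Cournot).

In a 4-firm Cournot equilibrium, symmetry and the first-order condition give q = (192 − 90)/(12.5) = 8.16. So Q = 32.64 and P = 110.4.

P = 110.4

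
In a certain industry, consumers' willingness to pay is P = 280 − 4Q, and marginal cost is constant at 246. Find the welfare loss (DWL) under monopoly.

DWL = 36.125

Competitive firms price at marginal cost: P = 246, giving Q = 8.5.
A monopolist chooses Q where MR = MC. MR = 280 − 8Q; setting this equal to 246 gives Q = 4.25 and P = 263.
DWL is the triangle between Q = 4.25 and Q = 8.5: ½·(8.5 − 4.25)·(263 − 246) = 36.125.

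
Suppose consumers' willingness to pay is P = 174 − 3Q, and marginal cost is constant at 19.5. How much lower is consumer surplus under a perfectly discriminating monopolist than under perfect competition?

Consumer surplus falls by 3978.375

Competitive firms price at marginal cost: P = 19.5, giving Q = 51.5.
CS = ½·(174 − 19.5)·51.5 = 3978.375.
A perfectly discriminating monopolist sells every unit with P(Q) ≥ MC(Q), so output equals the competitive quantity Q = 51.5. Each buyer pays their reservation price, so CS = 0 and the firm captures all surplus.
CS = 0.
Change in consumer surplus: 0 − 3978.375 = −3978.375.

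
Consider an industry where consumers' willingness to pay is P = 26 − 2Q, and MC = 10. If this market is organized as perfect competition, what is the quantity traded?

Q = 8

Competitive firms price at marginal cost: P = 10, giving Q = 8.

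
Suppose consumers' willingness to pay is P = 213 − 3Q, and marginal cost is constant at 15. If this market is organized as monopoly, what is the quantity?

Q = 33

A monopolist chooses Q where MR = MC. MR = 213 − 6Q; setting this equal to 15 gives Q = 33 and P = 114.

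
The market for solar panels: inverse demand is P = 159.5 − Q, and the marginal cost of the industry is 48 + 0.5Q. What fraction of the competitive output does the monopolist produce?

Q_m/Q_c = 0.6

A monopolist chooses Q where MR = MC. MR = 159.5 − 2Q; setting this equal to 48 + 0.5Q gives Q = 44.6 and P = 114.9.
Competitive equilibrium sets price equal to marginal cost: 159.5 − Q = 48 + 0.5Q, so Q = 223/3 and P = 511/6.
Ratio Q_m/Q_c = 44.6/(223/3) = 0.6.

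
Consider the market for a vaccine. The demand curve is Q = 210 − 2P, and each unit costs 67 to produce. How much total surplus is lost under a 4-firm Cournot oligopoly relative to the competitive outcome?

Inverting demand: P = 105 − 0.5Q.
Under competition P = MC = 67, so Q = (105 − 67)/0.5 = 76.
In a 4-firm Cournot equilibrium, symmetry and the first-order condition give q = (105 − 67)/(2.5) = 15.2. So Q = 60.8 and P = 74.6.
DWL is the triangle between Q = 60.8 and Q = 76: ½·(76 − 60.8)·(74.6 − 67) = 57.76.

DWL = 57.76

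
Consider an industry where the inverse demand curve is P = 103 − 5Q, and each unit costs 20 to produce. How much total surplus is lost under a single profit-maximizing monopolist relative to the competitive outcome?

DWL = 172.225

Perfect competition: P = MC = 20, so 103 − 5Q = 20 and Q = 16.6.
The monopolist equates marginal revenue to marginal cost: 103 − 10Q = 20, so Q = 8.3. From demand, P = 61.5.
DWL is the triangle between Q = 8.3 and Q = 16.6: ½·(16.6 − 8.3)·(61.5 − 20) = 172.225.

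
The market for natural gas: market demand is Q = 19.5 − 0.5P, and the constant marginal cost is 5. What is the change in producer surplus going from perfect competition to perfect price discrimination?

Producer surplus rises by 289

Inverting demand: P = 39 − 2Q.
Under competition P = MC = 5, so Q = (39 − 5)/2 = 17.
PS = (5 − 5)·17 = 0.
A perfectly discriminating monopolist sells every unit with P(Q) ≥ MC(Q), so output equals the competitive quantity Q = 17. Each buyer pays their reservation price, so CS = 0 and the firm captures all surplus.
PS = ½·(39 − 5)·17 = 289.
Change in producer surplus: 289 − 0 = 289.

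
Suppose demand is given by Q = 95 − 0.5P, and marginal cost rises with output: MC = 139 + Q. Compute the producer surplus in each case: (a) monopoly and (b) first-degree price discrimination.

Monopoly: PS = 260.1; Perfect PD: PS = 433.5

Inverting demand: P = 190 − 2Q.
The monopolist equates marginal revenue to marginal cost: 190 − 4Q = 139 + Q, so Q = 10.2. From demand, P = 169.6.
PS = P·Q − VC(Q) = 169.6·10.2 − (139·10.2 + ½·1·10.2²) = 260.1.
With perfect price discrimination, output is the efficient level Q = 17 (where demand meets MC), but every buyer pays their willingness to pay: CS = 0 and PS = total surplus.
PS = ½·(190 − 139)·17 = 433.5.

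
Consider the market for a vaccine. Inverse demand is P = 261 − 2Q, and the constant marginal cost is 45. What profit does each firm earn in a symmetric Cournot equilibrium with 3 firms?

With 3 symmetric Cournot firms, each firm's FOC gives 261 − 8q = 45, so q = 27, Q = 3·27 = 81, and P = 99.
Each firm's profit = (99 − 45)·27 = 1458.

π_i = 1458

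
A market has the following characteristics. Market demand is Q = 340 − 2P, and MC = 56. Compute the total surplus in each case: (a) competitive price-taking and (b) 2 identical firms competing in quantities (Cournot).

Inverting demand: P = 170 − 0.5Q.
Under competition P = MC = 56, so Q = (170 − 56)/0.5 = 228.
CS = ½·(170 − 56)·228 = 12996; PS = (56 − 56)·228 = 0; TS = 12996.
In a 2-firm Cournot equilibrium, symmetry and the first-order condition give q = (170 − 56)/(1.5) = 76. So Q = 152 and P = 94.
CS = ½·(170 − 94)·152 = 5776; PS = (94 − 56)·152 = 5776; TS = 11552.

Competition: TS = 12996; Cournot: TS = 11552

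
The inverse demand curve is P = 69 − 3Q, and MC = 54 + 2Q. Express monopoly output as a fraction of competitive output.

A monopolist chooses Q where MR = MC. MR = 69 − 6Q; setting this equal to 54 + 2Q gives Q = 1.875 and P = 63.375.
Competitive equilibrium sets price equal to marginal cost: 69 − 3Q = 54 + 2Q, so Q = 3 and P = 60.
Ratio Q_m/Q_c = 1.875/3 = 0.625.

Q_m/Q_c = 0.625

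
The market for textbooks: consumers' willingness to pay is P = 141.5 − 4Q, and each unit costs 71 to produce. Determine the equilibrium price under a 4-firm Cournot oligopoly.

In a 4-firm Cournot equilibrium, symmetry and the first-order condition give q = (141.5 − 71)/(20) = 3.525. So Q = 14.1 and P = 85.1.

P = 85.1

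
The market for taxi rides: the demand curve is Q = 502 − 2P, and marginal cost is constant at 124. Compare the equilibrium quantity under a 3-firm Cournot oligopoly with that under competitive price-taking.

Inverting demand: P = 251 − 0.5Q.
With 3 symmetric Cournot firms, each firm's FOC gives 251 − 2q = 124, so q = 63.5, Q = 3·63.5 = 190.5, and P = 155.75.
Competitive firms price at marginal cost: P = 124, giving Q = 254.

Cournot: Q = 190.5; Competition: Q = 254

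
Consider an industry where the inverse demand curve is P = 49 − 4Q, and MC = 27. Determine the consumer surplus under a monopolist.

A monopolist chooses Q where MR = MC. MR = 49 − 8Q; setting this equal to 27 gives Q = 2.75 and P = 38.
CS = ½·(49 − 38)·2.75 = 15.125.

CS = 15.125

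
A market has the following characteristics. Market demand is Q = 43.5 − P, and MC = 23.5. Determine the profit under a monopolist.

Inverting demand: P = 43.5 − Q.
The monopolist equates marginal revenue to marginal cost: 43.5 − 2Q = 23.5, so Q = 10. From demand, P = 33.5.
Profit = (33.5 − 23.5)·10 = 100.

Profit = 100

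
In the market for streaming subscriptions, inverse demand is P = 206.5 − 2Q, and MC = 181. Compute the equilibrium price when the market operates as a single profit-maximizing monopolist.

A monopolist chooses Q where MR = MC. MR = 206.5 − 4Q; setting this equal to 181 gives Q = 6.375 and P = 193.75.

P = 193.75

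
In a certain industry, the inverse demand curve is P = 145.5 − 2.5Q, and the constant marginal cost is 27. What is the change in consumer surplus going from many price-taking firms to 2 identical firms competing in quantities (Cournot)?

Consumer surplus falls by 1560.25

Competitive firms price at marginal cost: P = 27, giving Q = 47.4.
CS = ½·(145.5 − 27)·47.4 = 2808.45.
Cournot with 2 identical firms: the symmetric best-response condition is 145.5 − 7.5q = 27. Each firm produces q = 15.8, total output Q = 31.6, price P = 66.5.
CS = ½·(145.5 − 66.5)·31.6 = 1248.2.
Change in consumer surplus: 1248.2 − 2808.45 = −1560.25.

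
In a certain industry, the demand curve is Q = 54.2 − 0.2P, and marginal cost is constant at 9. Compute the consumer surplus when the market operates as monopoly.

CS = 1716.1

Inverting demand: P = 271 − 5Q.
The monopolist equates marginal revenue to marginal cost: 271 − 10Q = 9, so Q = 26.2. From demand, P = 140.
CS = ½·(271 − 140)·26.2 = 1716.1.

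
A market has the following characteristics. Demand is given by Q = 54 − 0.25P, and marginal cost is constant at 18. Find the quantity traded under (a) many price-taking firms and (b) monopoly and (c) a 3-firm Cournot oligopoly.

Competition: Q = 49.5; Monopoly: Q = 24.75; Cournot: Q = 37.125

Inverting demand: P = 216 − 4Q.
Competitive firms price at marginal cost: P = 18, giving Q = 49.5.
Monopoly sets MR = MC: 216 − 8Q = 18 ⇒ Q = 24.75, P = 216 − 4·24.75 = 117.
Cournot with 3 identical firms: the symmetric best-response condition is 216 − 16q = 18. Each firm produces q = 12.375, total output Q = 37.125, price P = 67.5.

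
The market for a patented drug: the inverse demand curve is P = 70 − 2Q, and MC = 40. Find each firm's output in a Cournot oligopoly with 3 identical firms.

q_i = 3.75

Cournot with 3 identical firms: the symmetric best-response condition is 70 − 8q = 40. Each firm produces q = 3.75, total output Q = 11.25, price P = 47.5.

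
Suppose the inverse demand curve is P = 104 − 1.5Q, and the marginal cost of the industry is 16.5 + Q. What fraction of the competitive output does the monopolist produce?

Q_m/Q_c = 0.625

A monopolist chooses Q where MR = MC. MR = 104 − 3Q; setting this equal to 16.5 + Q gives Q = 21.875 and P = 1139/16.
Competitive equilibrium sets price equal to marginal cost: 104 − 1.5Q = 16.5 + Q, so Q = 35 and P = 51.5.
Ratio Q_m/Q_c = 21.875/35 = 0.625.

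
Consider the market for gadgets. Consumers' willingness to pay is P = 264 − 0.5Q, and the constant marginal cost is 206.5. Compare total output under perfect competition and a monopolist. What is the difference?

Total output falls by 57.5

Competitive firms price at marginal cost: P = 206.5, giving Q = 115.
A monopolist chooses Q where MR = MC. MR = 264 − Q; setting this equal to 206.5 gives Q = 57.5 and P = 235.25.
Change in total output: 57.5 − 115 = −57.5.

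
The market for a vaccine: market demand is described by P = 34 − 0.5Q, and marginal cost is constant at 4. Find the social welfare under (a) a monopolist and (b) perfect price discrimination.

A monopolist chooses Q where MR = MC. MR = 34 − Q; setting this equal to 4 gives Q = 30 and P = 19.
CS = ½·(34 − 19)·30 = 225; PS = (19 − 4)·30 = 450; TS = 675.
A perfectly discriminating monopolist sells every unit with P(Q) ≥ MC(Q), so output equals the competitive quantity Q = 60. Each buyer pays their reservation price, so CS = 0 and the firm captures all surplus.
TS = 900 (equal to competitive TS).

Monopoly: TS = 675; Perfect PD: TS = 900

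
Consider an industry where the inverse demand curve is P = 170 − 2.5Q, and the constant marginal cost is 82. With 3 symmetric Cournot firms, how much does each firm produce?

Cournot with 3 identical firms: the symmetric best-response condition is 170 − 10q = 82. Each firm produces q = 8.8, total output Q = 26.4, price P = 104.

q_i = 8.8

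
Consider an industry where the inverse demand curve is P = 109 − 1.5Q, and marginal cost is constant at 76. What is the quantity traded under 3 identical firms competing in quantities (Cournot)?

Q = 16.5

Cournot with 3 identical firms: the symmetric best-response condition is 109 − 6q = 76. Each firm produces q = 5.5, total output Q = 16.5, price P = 84.25.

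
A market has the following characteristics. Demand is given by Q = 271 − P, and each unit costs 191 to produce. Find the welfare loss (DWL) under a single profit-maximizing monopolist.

DWL = 800

Inverting demand: P = 271 − Q.
Under competition P = MC = 191, so Q = (271 − 191)/1 = 80.
Monopoly sets MR = MC: 271 − 2Q = 191 ⇒ Q = 40, P = 271 − 40 = 231.
DWL is the triangle between Q = 40 and Q = 80: ½·(80 − 40)·(231 − 191) = 800.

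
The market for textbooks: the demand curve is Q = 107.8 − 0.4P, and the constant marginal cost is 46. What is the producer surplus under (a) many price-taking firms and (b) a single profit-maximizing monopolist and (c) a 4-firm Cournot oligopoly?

Inverting demand: P = 269.5 − 2.5Q.
Under competition P = MC = 46, so Q = (269.5 − 46)/2.5 = 89.4.
PS = (46 − 46)·89.4 = 0.
A monopolist chooses Q where MR = MC. MR = 269.5 − 5Q; setting this equal to 46 gives Q = 44.7 and P = 157.75.
PS = (157.75 − 46)·44.7 = 4995.225.
Cournot with 4 identical firms: the symmetric best-response condition is 269.5 − 12.5q = 46. Each firm produces q = 17.88, total output Q = 71.52, price P = 90.7.
PS = (90.7 − 46)·71.52 = 3196.944.

Competition: PS = 0; Monopoly: PS = 4995.225; Cournot: PS = 3196.944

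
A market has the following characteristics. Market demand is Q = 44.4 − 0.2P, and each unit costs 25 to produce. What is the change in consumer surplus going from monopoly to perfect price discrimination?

Inverting demand: P = 222 − 5Q.
The monopolist equates marginal revenue to marginal cost: 222 − 10Q = 25, so Q = 19.7. From demand, P = 123.5.
CS = ½·(222 − 123.5)·19.7 = 970.225.
With perfect price discrimination, output is the efficient level Q = 39.4 (where demand meets MC), but every buyer pays their willingness to pay: CS = 0 and PS = total surplus.
CS = 0.
Change in consumer surplus: 0 − 970.225 = −970.225.

Consumer surplus falls by 970.225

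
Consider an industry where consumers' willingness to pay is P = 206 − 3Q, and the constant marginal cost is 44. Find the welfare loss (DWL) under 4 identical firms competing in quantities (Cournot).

DWL = 174.96

Perfect competition: P = MC = 44, so 206 − 3Q = 44 and Q = 54.
In a 4-firm Cournot equilibrium, symmetry and the first-order condition give q = (206 − 44)/(15) = 10.8. So Q = 43.2 and P = 76.4.
DWL is the triangle between Q = 43.2 and Q = 54: ½·(54 − 43.2)·(76.4 − 44) = 174.96.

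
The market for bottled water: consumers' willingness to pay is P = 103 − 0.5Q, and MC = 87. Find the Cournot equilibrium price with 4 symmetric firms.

In a 4-firm Cournot equilibrium, symmetry and the first-order condition give q = (103 − 87)/(2.5) = 6.4. So Q = 25.6 and P = 90.2.

P = 90.2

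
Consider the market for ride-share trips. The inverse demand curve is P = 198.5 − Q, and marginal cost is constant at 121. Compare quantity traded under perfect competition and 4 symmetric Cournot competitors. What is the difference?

Perfect competition: P = MC = 121, so 198.5 − Q = 121 and Q = 77.5.
In a 4-firm Cournot equilibrium, symmetry and the first-order condition give q = (198.5 − 121)/(5) = 15.5. So Q = 62 and P = 136.5.
Change in quantity traded: 62 − 77.5 = −15.5.

Q falls by 15.5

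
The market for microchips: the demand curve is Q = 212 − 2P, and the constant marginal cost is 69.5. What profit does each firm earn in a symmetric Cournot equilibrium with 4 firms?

Inverting demand: P = 106 − 0.5Q.
Cournot with 4 identical firms: the symmetric best-response condition is 106 − 2.5q = 69.5. Each firm produces q = 14.6, total output Q = 58.4, price P = 76.8.
Each firm's profit = (76.8 − 69.5)·14.6 = 106.58.

π_i = 106.58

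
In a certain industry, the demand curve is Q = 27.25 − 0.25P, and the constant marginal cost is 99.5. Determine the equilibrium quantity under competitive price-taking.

Q = 2.375

Inverting demand: P = 109 − 4Q.
Under competition P = MC = 99.5, so Q = (109 − 99.5)/4 = 2.375.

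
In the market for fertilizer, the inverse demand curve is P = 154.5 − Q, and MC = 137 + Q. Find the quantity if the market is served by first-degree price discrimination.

Q = 8.75

A perfectly discriminating monopolist sells every unit with P(Q) ≥ MC(Q), so output equals the competitive quantity Q = 8.75. Each buyer pays their reservation price, so CS = 0 and the firm captures all surplus.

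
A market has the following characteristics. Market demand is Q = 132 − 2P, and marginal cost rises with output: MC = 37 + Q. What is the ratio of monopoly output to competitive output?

Inverting demand: P = 66 − 0.5Q.
The monopolist equates marginal revenue to marginal cost: 66 − Q = 37 + Q, so Q = 14.5. From demand, P = 58.75.
Under competition P = MC: 66 − 0.5Q = 37 + Q ⇒ Q = 58/3, P = 169/3.
Ratio Q_m/Q_c = 14.5/(58/3) = 0.75.

Q_m/Q_c = 0.75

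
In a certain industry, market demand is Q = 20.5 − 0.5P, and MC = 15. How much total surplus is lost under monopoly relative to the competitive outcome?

Inverting demand: P = 41 − 2Q.
Competitive firms price at marginal cost: P = 15, giving Q = 13.
The monopolist equates marginal revenue to marginal cost: 41 − 4Q = 15, so Q = 6.5. From demand, P = 28.
DWL is the triangle between Q = 6.5 and Q = 13: ½·(13 − 6.5)·(28 − 15) = 42.25.

DWL = 42.25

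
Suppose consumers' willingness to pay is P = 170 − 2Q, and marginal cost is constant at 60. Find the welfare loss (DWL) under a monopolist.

DWL = 756.25

Competitive firms price at marginal cost: P = 60, giving Q = 55.
A monopolist chooses Q where MR = MC. MR = 170 − 4Q; setting this equal to 60 gives Q = 27.5 and P = 115.
DWL is the triangle between Q = 27.5 and Q = 55: ½·(55 − 27.5)·(115 − 60) = 756.25.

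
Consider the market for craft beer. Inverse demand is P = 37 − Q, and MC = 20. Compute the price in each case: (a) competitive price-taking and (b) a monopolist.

Competition: P = 20; Monopoly: P = 28.5

Perfect competition: P = MC = 20, so 37 − Q = 20 and Q = 17.
The monopolist equates marginal revenue to marginal cost: 37 − 2Q = 20, so Q = 8.5. From demand, P = 28.5.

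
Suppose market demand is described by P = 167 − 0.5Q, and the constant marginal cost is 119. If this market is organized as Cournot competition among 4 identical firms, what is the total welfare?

TS = 2211.84

In a 4-firm Cournot equilibrium, symmetry and the first-order condition give q = (167 − 119)/(2.5) = 19.2. So Q = 76.8 and P = 128.6.
CS = ½·(167 − 128.6)·76.8 = 1474.56; PS = (128.6 − 119)·76.8 = 737.28; TS = 2211.84.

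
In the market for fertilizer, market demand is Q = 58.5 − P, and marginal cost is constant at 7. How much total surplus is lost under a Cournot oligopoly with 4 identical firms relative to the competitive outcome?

Inverting demand: P = 58.5 − Q.
Perfect competition: P = MC = 7, so 58.5 − Q = 7 and Q = 51.5.
In a 4-firm Cournot equilibrium, symmetry and the first-order condition give q = (58.5 − 7)/(5) = 10.3. So Q = 41.2 and P = 17.3.
DWL is the triangle between Q = 41.2 and Q = 51.5: ½·(51.5 − 41.2)·(17.3 − 7) = 53.045.

DWL = 53.045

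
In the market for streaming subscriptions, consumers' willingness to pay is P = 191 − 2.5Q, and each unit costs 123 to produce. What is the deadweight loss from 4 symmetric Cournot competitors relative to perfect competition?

Under competition P = MC = 123, so Q = (191 − 123)/2.5 = 27.2.
In a 4-firm Cournot equilibrium, symmetry and the first-order condition give q = (191 − 123)/(12.5) = 5.44. So Q = 21.76 and P = 136.6.
DWL is the triangle between Q = 21.76 and Q = 27.2: ½·(27.2 − 21.76)·(136.6 − 123) = 36.992.

DWL = 36.992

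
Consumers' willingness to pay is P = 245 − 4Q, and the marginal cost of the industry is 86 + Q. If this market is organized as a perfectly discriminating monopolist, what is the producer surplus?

PS = 2528.1

With perfect price discrimination, output is the efficient level Q = 31.8 (where demand meets MC), but every buyer pays their willingness to pay: CS = 0 and PS = total surplus.
PS = ½·(245 − 86)·31.8 = 2528.1.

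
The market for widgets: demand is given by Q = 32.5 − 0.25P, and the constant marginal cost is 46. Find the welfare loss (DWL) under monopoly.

Inverting demand: P = 130 − 4Q.
Under competition P = MC = 46, so Q = (130 − 46)/4 = 21.
A monopolist chooses Q where MR = MC. MR = 130 − 8Q; setting this equal to 46 gives Q = 10.5 and P = 88.
DWL is the triangle between Q = 10.5 and Q = 21: ½·(21 − 10.5)·(88 − 46) = 220.5.

DWL = 220.5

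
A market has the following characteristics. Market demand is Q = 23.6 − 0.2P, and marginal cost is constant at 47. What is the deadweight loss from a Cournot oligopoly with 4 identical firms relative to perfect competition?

Inverting demand: P = 118 − 5Q.
Competitive firms price at marginal cost: P = 47, giving Q = 14.2.
Cournot with 4 identical firms: the symmetric best-response condition is 118 − 25q = 47. Each firm produces q = 2.84, total output Q = 11.36, price P = 61.2.
DWL is the triangle between Q = 11.36 and Q = 14.2: ½·(14.2 − 11.36)·(61.2 − 47) = 20.164.

DWL = 20.164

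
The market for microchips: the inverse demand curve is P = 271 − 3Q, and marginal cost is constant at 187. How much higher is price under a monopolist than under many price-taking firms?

Price rises by 42

Under competition P = MC = 187, so Q = (271 − 187)/3 = 28.
A monopolist chooses Q where MR = MC. MR = 271 − 6Q; setting this equal to 187 gives Q = 14 and P = 229.
Change in price: 229 − 187 = 42.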